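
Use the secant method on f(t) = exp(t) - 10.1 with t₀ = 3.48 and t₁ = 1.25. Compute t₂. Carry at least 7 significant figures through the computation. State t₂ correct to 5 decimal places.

1.75880

f(t_0) = 22.359722, f(t_1) = -6.609657
t_2 = 1.250000 - (-6.609657)·(1.250000 - 3.480000)/(-6.609657 - (22.359722)) = 1.758797; f(t_2) = -4.294550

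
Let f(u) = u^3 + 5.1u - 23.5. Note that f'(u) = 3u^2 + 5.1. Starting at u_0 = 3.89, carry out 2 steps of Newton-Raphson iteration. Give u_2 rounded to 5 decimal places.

u_0 = 3.890000: f = 55.202869, f' = 50.496300 → u_1 = 3.890000 - (55.202869)/(50.496300) = 2.796794
u_1 = 2.796794: f = 12.640324, f' = 28.566166 → u_2 = 2.796794 - (12.640324)/(28.566166) = 2.354301

2.35430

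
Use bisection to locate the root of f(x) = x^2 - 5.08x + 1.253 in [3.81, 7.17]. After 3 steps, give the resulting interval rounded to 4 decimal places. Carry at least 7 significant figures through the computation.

f(3.810000) = -3.585700, f(7.170000) = 16.238300 (opposite signs)
step 1: m = 5.490000, f(m) = 3.503900 > 0 → root in [3.810000, 5.490000]
step 2: m = 4.650000, f(m) = -0.746500 < 0 → root in [4.650000, 5.490000]
step 3: m = 5.070000, f(m) = 1.202300 > 0 → root in [4.650000, 5.070000]

[4.6500, 5.0700]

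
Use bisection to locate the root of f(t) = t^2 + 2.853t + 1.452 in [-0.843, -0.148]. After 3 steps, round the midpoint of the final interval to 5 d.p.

f(-0.843000) = -0.242430, f(-0.148000) = 1.051660 (opposite signs)
step 1: m = -0.495500, f(m) = 0.283859 > 0 → root in [-0.843000, -0.495500]
step 2: m = -0.669250, f(m) = -0.009475 < 0 → root in [-0.669250, -0.495500]
step 3: m = -0.582375, f(m) = 0.129645 > 0 → root in [-0.669250, -0.582375]
Midpoint of [-0.669250, -0.582375] = -0.625812

-0.62581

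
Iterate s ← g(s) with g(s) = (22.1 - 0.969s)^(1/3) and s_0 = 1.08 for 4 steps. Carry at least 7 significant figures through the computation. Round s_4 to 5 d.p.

2.69124

s_1 = g(1.080000) = 2.761264
s_2 = g(2.761264) = 2.688120
s_3 = g(2.688120) = 2.691386
s_4 = g(2.691386) = 2.691240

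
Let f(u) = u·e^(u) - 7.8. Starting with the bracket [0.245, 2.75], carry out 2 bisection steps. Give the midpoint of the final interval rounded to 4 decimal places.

1.8106

f(0.245000) = -7.486983, f(2.750000) = 35.217238 (opposite signs)
step 1: m = 1.497500, f(m) = -1.105428 < 0 → root in [1.497500, 2.750000]
step 2: m = 2.123750, f(m) = 9.959728 > 0 → root in [1.497500, 2.123750]
Midpoint of [1.497500, 2.123750] = 1.810625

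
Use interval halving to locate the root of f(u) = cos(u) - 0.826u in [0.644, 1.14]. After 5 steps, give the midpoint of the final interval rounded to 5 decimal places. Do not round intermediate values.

0.82225

f(0.644000) = 0.267757, f(1.140000) = -0.524045 (opposite signs)
step 1: m = 0.892000, f(m) = -0.108935 < 0 → root in [0.644000, 0.892000]
step 2: m = 0.768000, f(m) = 0.084934 > 0 → root in [0.768000, 0.892000]
step 3: m = 0.830000, f(m) = -0.010704 < 0 → root in [0.768000, 0.830000]
step 4: m = 0.799000, f(m) = 0.037450 > 0 → root in [0.799000, 0.830000]
step 5: m = 0.814500, f(m) = 0.013455 > 0 → root in [0.814500, 0.830000]
Midpoint of [0.814500, 0.830000] = 0.822250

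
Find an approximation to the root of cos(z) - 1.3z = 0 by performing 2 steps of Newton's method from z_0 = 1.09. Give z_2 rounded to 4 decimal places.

f'(z) = -sin(z) - 1.3
z_0 = 1.090000: f = -0.954515, f' = -2.186627 → z_1 = 1.090000 - (-0.954515)/(-2.186627) = 0.653476
z_1 = 0.653476: f = -0.055544, f' = -1.907950 → z_2 = 0.653476 - (-0.055544)/(-1.907950) = 0.624364

0.6244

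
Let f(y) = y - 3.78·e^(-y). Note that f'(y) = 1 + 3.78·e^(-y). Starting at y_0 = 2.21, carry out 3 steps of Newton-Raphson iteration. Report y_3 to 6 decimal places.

y_0 = 2.210000: f = 1.795332, f' = 1.414668 → y_1 = 2.210000 - (1.795332)/(1.414668) = 0.940917
y_1 = 0.940917: f = -0.534303, f' = 2.475220 → y_2 = 0.940917 - (-0.534303)/(2.475220) = 1.156778
y_2 = 1.156778: f = -0.032024, f' = 2.188802 → y_3 = 1.156778 - (-0.032024)/(2.188802) = 1.171409

1.171409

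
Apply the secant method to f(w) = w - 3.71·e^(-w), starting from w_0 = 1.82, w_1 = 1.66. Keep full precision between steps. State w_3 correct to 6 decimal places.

1.171696

f(w_0) = 1.218884, f(w_1) = 0.954584
w_2 = 1.660000 - (0.954584)·(1.660000 - 1.820000)/(0.954584 - (1.218884)) = 1.082121; f(w_2) = -0.175109
w_3 = 1.082121 - (-0.175109)·(1.082121 - 1.660000)/(-0.175109 - (0.954584)) = 1.171696; f(w_3) = 0.022185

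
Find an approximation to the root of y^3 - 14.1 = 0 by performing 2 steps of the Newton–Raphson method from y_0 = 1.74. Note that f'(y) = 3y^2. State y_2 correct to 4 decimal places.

y_0 = 1.740000: f = -8.831976, f' = 9.082800 → y_1 = 1.740000 - (-8.831976)/(9.082800) = 2.712385
y_1 = 2.712385: f = 5.855098, f' = 22.071093 → y_2 = 2.712385 - (5.855098)/(22.071093) = 2.447101

2.4471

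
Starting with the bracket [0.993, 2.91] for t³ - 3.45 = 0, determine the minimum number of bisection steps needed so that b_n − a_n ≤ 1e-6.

Initial width b − a = 2.91 − 0.993 = 1.917000.
After n steps the width is (b−a)/2^n; need (b−a)/2^n ≤ 1e-6.
So n ≥ log₂(1.917000/1e-6) = log₂(1917000.0000) ≈ 20.8704.
Hence n = 21.

21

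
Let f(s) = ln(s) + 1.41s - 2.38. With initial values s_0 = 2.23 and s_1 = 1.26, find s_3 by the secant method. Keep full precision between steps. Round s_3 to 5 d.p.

f(s_0) = 1.566302, f(s_1) = -0.372288
s_2 = 1.260000 - (-0.372288)·(1.260000 - 2.230000)/(-0.372288 - (1.566302)) = 1.446280; f(s_2) = 0.028249
s_3 = 1.446280 - (0.028249)·(1.446280 - 1.260000)/(0.028249 - (-0.372288)) = 1.433142; f(s_3) = 0.000599

1.43314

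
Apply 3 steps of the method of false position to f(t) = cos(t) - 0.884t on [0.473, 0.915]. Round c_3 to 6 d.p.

0.793432

f(0.473000) = 0.472074, f(0.915000) = -0.199069
step 1: c = 0.783897, f(c) = 0.015202 > 0 → new bracket [0.783897, 0.915000]
step 2: c = 0.793199, f(c) = 0.000382 > 0 → new bracket [0.793199, 0.915000]
step 3: c = 0.793432, f(c) = 0.000010 > 0 → new bracket [0.793432, 0.915000]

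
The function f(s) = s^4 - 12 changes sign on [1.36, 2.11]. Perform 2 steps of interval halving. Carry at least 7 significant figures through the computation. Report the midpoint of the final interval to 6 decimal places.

1.828750

f(1.360000) = -8.578980, f(2.110000) = 7.821194 (opposite signs)
step 1: m = 1.735000, f(m) = -2.938545 < 0 → root in [1.735000, 2.110000]
step 2: m = 1.922500, f(m) = 1.660462 > 0 → root in [1.735000, 1.922500]
Midpoint of [1.735000, 1.922500] = 1.828750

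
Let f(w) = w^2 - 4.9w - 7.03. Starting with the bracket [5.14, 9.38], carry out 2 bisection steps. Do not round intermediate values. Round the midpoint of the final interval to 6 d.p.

f(5.140000) = -5.796400, f(9.380000) = 34.992400 (opposite signs)
step 1: m = 7.260000, f(m) = 10.103600 > 0 → root in [5.140000, 7.260000]
step 2: m = 6.200000, f(m) = 1.030000 > 0 → root in [5.140000, 6.200000]
Midpoint of [5.140000, 6.200000] = 5.670000

5.670000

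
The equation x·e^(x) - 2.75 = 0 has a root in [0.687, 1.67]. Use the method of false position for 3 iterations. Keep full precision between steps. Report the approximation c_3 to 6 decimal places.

f(0.687000) = -1.384420, f(1.670000) = 6.121320
step 1: c = 0.868313, f(c) = -0.680910 < 0 → new bracket [0.868313, 1.670000]
step 2: c = 0.948562, f(c) = -0.300817 < 0 → new bracket [0.948562, 1.670000]
step 3: c = 0.982355, f(c) = -0.126387 < 0 → new bracket [0.982355, 1.670000]

0.982355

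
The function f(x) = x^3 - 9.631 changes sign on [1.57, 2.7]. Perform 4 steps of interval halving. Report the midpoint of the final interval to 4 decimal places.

2.0997

f(1.570000) = -5.761107, f(2.700000) = 10.052000 (opposite signs)
step 1: m = 2.135000, f(m) = 0.100810 > 0 → root in [1.570000, 2.135000]
step 2: m = 1.852500, f(m) = -3.273672 < 0 → root in [1.852500, 2.135000]
step 3: m = 1.993750, f(m) = -1.705766 < 0 → root in [1.993750, 2.135000]
step 4: m = 2.064375, f(m) = -0.833368 < 0 → root in [2.064375, 2.135000]
Midpoint of [2.064375, 2.135000] = 2.099687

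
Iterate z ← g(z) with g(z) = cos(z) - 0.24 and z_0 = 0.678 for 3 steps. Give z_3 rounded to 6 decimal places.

z_1 = g(0.678000) = 0.538829
z_2 = g(0.538829) = 0.618310
z_3 = g(0.618310) = 0.574859

0.574859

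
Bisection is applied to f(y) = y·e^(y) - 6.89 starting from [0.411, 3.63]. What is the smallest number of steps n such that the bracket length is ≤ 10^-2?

Initial width b − a = 3.63 − 0.411 = 3.219000.
After n steps the width is (b−a)/2^n; need (b−a)/2^n ≤ 10^-2.
So n ≥ log₂(3.219000/10^-2) = log₂(321.9000) ≈ 8.3305.
Hence n = 9.

9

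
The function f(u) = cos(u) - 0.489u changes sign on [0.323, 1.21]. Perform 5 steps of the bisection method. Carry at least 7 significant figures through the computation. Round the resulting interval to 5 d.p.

f(0.323000) = 0.790340, f(1.210000) = -0.238671 (opposite signs)
step 1: m = 0.766500, f(m) = 0.345524 > 0 → root in [0.766500, 1.210000]
step 2: m = 0.988250, f(m) = 0.066898 > 0 → root in [0.988250, 1.210000]
step 3: m = 1.099125, f(m) = -0.083096 < 0 → root in [0.988250, 1.099125]
step 4: m = 1.043687, f(m) = -0.007326 < 0 → root in [0.988250, 1.043687]
step 5: m = 1.015969, f(m) = 0.029988 > 0 → root in [1.015969, 1.043687]

[1.01597, 1.04369]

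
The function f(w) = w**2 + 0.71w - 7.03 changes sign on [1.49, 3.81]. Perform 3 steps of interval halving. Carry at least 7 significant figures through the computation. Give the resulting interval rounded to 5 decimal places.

f(1.490000) = -3.752000, f(3.810000) = 10.191200 (opposite signs)
step 1: m = 2.650000, f(m) = 1.874000 > 0 → root in [1.490000, 2.650000]
step 2: m = 2.070000, f(m) = -1.275400 < 0 → root in [2.070000, 2.650000]
step 3: m = 2.360000, f(m) = 0.215200 > 0 → root in [2.070000, 2.360000]

[2.07000, 2.36000]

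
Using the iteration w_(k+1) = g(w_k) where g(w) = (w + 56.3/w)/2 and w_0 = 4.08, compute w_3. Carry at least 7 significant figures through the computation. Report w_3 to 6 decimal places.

w_1 = g(4.080000) = 8.939510
w_2 = g(8.939510) = 7.618697
w_3 = g(7.618697) = 7.504206

7.504206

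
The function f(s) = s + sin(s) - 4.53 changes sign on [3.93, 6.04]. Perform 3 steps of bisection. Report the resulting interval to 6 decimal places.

f(3.930000) = -1.309231, f(6.040000) = 1.269205 (opposite signs)
step 1: m = 4.985000, f(m) = -0.508071 < 0 → root in [4.985000, 6.040000]
step 2: m = 5.512500, f(m) = 0.285873 > 0 → root in [4.985000, 5.512500]
step 3: m = 5.248750, f(m) = -0.140824 < 0 → root in [5.248750, 5.512500]

[5.248750, 5.512500]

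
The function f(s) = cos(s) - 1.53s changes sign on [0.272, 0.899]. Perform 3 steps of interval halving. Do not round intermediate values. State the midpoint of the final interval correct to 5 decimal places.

0.54631

f(0.272000) = 0.547076, f(0.899000) = -0.753077 (opposite signs)
step 1: m = 0.585500, f(m) = -0.062379 < 0 → root in [0.272000, 0.585500]
step 2: m = 0.428750, f(m) = 0.253499 > 0 → root in [0.428750, 0.585500]
step 3: m = 0.507125, f(m) = 0.098243 > 0 → root in [0.507125, 0.585500]
Midpoint of [0.507125, 0.585500] = 0.546312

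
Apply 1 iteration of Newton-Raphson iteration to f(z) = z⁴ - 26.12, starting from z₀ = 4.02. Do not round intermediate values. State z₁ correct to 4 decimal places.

3.1155

f'(z) = 4z³
z_0 = 4.020000: f = 235.038528, f' = 259.859232 → z_1 = 4.020000 - (235.038528)/(259.859232) = 3.115516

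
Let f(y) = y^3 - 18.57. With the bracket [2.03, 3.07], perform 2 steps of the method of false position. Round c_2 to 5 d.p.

f(2.030000) = -10.204573, f(3.070000) = 10.364443
step 1: c = 2.545958, f(c) = -2.067342 < 0 → new bracket [2.545958, 3.070000]
step 2: c = 2.633104, f(c) = -0.314071 < 0 → new bracket [2.633104, 3.070000]

2.63310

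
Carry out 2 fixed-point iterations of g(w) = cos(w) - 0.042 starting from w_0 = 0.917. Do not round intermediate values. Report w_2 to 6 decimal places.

0.801943

w_1 = g(0.917000) = 0.566204
w_2 = g(0.566204) = 0.801943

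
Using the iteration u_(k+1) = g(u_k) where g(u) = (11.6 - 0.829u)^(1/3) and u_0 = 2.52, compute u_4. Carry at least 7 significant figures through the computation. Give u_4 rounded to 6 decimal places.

u_1 = g(2.520000) = 2.118723
u_2 = g(2.118723) = 2.143142
u_3 = g(2.143142) = 2.141672
u_4 = g(2.141672) = 2.141761

2.141761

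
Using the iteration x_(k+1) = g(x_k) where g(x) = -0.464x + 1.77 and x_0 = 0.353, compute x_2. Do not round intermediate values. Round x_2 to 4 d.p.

1.0247

x_1 = g(0.353000) = 1.606208
x_2 = g(1.606208) = 1.024719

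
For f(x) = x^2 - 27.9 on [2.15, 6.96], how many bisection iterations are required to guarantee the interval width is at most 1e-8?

29

Initial width b − a = 6.96 − 2.15 = 4.810000.
After n steps the width is (b−a)/2^n; need (b−a)/2^n ≤ 1e-8.
So n ≥ log₂(4.810000/1e-8) = log₂(481000000.0000) ≈ 28.8415.
Hence n = 29.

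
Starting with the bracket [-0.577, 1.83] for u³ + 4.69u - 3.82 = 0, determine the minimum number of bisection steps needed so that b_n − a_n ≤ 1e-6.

22

Initial width b − a = 1.83 − -0.577 = 2.407000.
After n steps the width is (b−a)/2^n; need (b−a)/2^n ≤ 1e-6.
So n ≥ log₂(2.407000/1e-6) = log₂(2407000.0000) ≈ 21.1988.
Hence n = 22.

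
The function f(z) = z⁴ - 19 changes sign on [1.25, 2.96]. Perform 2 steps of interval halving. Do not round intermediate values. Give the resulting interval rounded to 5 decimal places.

[1.67750, 2.10500]

f(1.250000) = -16.558594, f(2.960000) = 57.765635 (opposite signs)
step 1: m = 2.105000, f(m) = 0.633983 > 0 → root in [1.250000, 2.105000]
step 2: m = 1.677500, f(m) = -11.081369 < 0 → root in [1.677500, 2.105000]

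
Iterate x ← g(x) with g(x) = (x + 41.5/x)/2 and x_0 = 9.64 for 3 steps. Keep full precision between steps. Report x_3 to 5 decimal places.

x_1 = g(9.640000) = 6.972490
x_2 = g(6.972490) = 6.462226
x_3 = g(6.462226) = 6.442081

6.44208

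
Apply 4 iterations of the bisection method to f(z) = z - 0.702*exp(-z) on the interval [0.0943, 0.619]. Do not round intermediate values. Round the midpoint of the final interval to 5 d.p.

0.43863

f(0.094300) = -0.544527, f(0.619000) = 0.240985 (opposite signs)
step 1: m = 0.356650, f(m) = -0.134762 < 0 → root in [0.356650, 0.619000]
step 2: m = 0.487825, f(m) = 0.056825 > 0 → root in [0.356650, 0.487825]
step 3: m = 0.422238, f(m) = -0.037978 < 0 → root in [0.422238, 0.487825]
step 4: m = 0.455031, f(m) = 0.009663 > 0 → root in [0.422238, 0.455031]
Midpoint of [0.422238, 0.455031] = 0.438634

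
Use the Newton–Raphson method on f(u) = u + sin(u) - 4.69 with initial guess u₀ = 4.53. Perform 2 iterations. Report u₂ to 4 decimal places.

f'(u) = 1 + cos(u)
u_0 = 4.530000: f = -1.143413, f' = 0.818621 → u_1 = 4.530000 - (-1.143413)/(0.818621) = 5.926756
u_1 = 5.926756: f = 0.887826, f' = 1.937149 → u_2 = 5.926756 - (0.887826)/(1.937149) = 5.468440

5.4684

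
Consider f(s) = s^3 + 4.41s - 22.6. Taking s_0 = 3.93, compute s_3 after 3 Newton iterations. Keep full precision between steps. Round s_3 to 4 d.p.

2.3162

f'(s) = 3s^2 + 4.41
s_0 = 3.930000: f = 55.429757, f' = 50.744700 → s_1 = 3.930000 - (55.429757)/(50.744700) = 2.837674
s_1 = 2.837674: f = 12.764210, f' = 28.567181 → s_2 = 2.837674 - (12.764210)/(28.567181) = 2.390860
s_2 = 2.390860: f = 1.610358, f' = 21.558637 → s_3 = 2.390860 - (1.610358)/(21.558637) = 2.316164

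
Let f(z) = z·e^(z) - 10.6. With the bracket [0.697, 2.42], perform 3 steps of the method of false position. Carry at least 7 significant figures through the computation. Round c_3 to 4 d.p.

f(0.697000) = -9.200619, f(2.420000) = 16.614980
step 1: c = 1.311073, f(c) = -5.735718 < 0 → new bracket [1.311073, 2.420000]
step 2: c = 1.595650, f(c) = -2.730998 < 0 → new bracket [1.595650, 2.420000]
step 3: c = 1.712020, f(c) = -1.115162 < 0 → new bracket [1.712020, 2.420000]

1.7120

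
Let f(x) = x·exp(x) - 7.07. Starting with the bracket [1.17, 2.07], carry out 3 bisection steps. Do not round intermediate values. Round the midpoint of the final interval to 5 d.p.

1.56375

f(1.170000) = -3.300269, f(2.070000) = 9.334384 (opposite signs)
step 1: m = 1.620000, f(m) = 1.116006 > 0 → root in [1.170000, 1.620000]
step 2: m = 1.395000, f(m) = -1.441210 < 0 → root in [1.395000, 1.620000]
step 3: m = 1.507500, f(m) = -0.262992 < 0 → root in [1.507500, 1.620000]
Midpoint of [1.507500, 1.620000] = 1.563750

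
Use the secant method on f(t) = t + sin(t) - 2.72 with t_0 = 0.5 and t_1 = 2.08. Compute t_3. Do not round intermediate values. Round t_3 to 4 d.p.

1.6892

Secant update: t_(k+1) = t_k − f(t_k)·(t_k − t_(k-1))/(f(t_k) − f(t_(k-1))).
f(t_0) = -1.740574, f(t_1) = 0.233133
t_2 = 2.080000 - (0.233133)·(2.080000 - 0.500000)/(0.233133 - (-1.740574)) = 1.893371; f(t_2) = 0.121794
t_3 = 1.893371 - (0.121794)·(1.893371 - 2.080000)/(0.121794 - (0.233133)) = 1.689219; f(t_3) = -0.037785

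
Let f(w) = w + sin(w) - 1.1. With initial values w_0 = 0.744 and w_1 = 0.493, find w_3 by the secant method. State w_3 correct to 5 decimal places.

0.56479

Secant update: w_(k+1) = w_k − f(w_k)·(w_k − w_(k-1))/(f(w_k) − f(w_(k-1))).
f(w_0) = 0.321236, f(w_1) = -0.133729
w_2 = 0.493000 - (-0.133729)·(0.493000 - 0.744000)/(-0.133729 - (0.321236)) = 0.566777; f(w_2) = 0.003693
w_3 = 0.566777 - (0.003693)·(0.566777 - 0.493000)/(0.003693 - (-0.133729)) = 0.564794; f(w_3) = 0.000037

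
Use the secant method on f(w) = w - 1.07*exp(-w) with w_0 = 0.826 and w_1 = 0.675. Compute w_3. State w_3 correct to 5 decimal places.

Secant update: w_(k+1) = w_k − f(w_k)·(w_k − w_(k-1))/(f(w_k) − f(w_(k-1))).
f(w_0) = 0.357557, f(w_1) = 0.130203
w_2 = 0.675000 - (0.130203)·(0.675000 - 0.826000)/(0.130203 - (0.357557)) = 0.588525; f(w_2) = -0.005481
w_3 = 0.588525 - (-0.005481)·(0.588525 - 0.675000)/(-0.005481 - (0.130203)) = 0.592018; f(w_3) = 0.000084

0.59202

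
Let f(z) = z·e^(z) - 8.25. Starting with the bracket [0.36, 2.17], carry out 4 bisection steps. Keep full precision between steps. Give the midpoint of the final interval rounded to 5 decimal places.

f(0.360000) = -7.734001, f(2.170000) = 10.755476 (opposite signs)
step 1: m = 1.265000, f(m) = -3.767988 < 0 → root in [1.265000, 2.170000]
step 2: m = 1.717500, f(m) = 1.317479 > 0 → root in [1.265000, 1.717500]
step 3: m = 1.491250, f(m) = -1.624905 < 0 → root in [1.491250, 1.717500]
step 4: m = 1.604375, f(m) = -0.268636 < 0 → root in [1.604375, 1.717500]
Midpoint of [1.604375, 1.717500] = 1.660937

1.66094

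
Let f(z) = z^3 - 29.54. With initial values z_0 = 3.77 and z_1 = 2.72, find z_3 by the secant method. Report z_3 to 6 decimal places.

f(z_0) = 24.042633, f(z_1) = -9.416352
z_2 = 2.720000 - (-9.416352)·(2.720000 - 3.770000)/(-9.416352 - (24.042633)) = 3.015501; f(z_2) = -2.119302
z_3 = 3.015501 - (-2.119302)·(3.015501 - 2.720000)/(-2.119302 - (-9.416352)) = 3.101324; f(z_3) = 0.289198

3.101324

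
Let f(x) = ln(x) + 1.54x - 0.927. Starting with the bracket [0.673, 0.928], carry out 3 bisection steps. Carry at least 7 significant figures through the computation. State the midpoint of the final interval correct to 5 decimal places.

f(0.673000) = -0.286590, f(0.928000) = 0.427396 (opposite signs)
step 1: m = 0.800500, f(m) = 0.083251 > 0 → root in [0.673000, 0.800500]
step 2: m = 0.736750, f(m) = -0.097912 < 0 → root in [0.736750, 0.800500]
step 3: m = 0.768625, f(m) = -0.006470 < 0 → root in [0.768625, 0.800500]
Midpoint of [0.768625, 0.800500] = 0.784563

0.78456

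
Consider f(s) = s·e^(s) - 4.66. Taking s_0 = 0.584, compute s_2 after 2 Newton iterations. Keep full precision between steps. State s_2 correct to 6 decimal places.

1.461116

f'(s) = (s + 1)·e^(s)
s_0 = 0.584000: f = -3.612773, f' = 2.840424 → s_1 = 0.584000 - (-3.612773)/(2.840424) = 1.855913
s_1 = 1.855913: f = 7.213277, f' = 18.270816 → s_2 = 1.855913 - (7.213277)/(18.270816) = 1.461116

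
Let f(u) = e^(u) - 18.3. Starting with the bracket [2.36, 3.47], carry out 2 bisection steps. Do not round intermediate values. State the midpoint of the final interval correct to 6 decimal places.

f(2.360000) = -7.709049, f(3.470000) = 13.836742 (opposite signs)
step 1: m = 2.915000, f(m) = 0.148812 > 0 → root in [2.360000, 2.915000]
step 2: m = 2.637500, f(m) = -4.321786 < 0 → root in [2.637500, 2.915000]
Midpoint of [2.637500, 2.915000] = 2.776250

2.776250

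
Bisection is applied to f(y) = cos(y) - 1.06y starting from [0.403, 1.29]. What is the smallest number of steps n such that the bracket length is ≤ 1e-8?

Initial width b − a = 1.29 − 0.403 = 0.887000.
After n steps the width is (b−a)/2^n; need (b−a)/2^n ≤ 1e-8.
So n ≥ log₂(0.887000/1e-8) = log₂(88700000.0000) ≈ 26.4024.
Hence n = 27.

27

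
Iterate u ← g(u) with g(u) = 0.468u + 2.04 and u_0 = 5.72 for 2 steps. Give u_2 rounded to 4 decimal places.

4.2475

u_1 = g(5.720000) = 4.716960
u_2 = g(4.716960) = 4.247537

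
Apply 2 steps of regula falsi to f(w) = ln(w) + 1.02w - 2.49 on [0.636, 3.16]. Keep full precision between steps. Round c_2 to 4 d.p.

1.8729

f(0.636000) = -2.293837, f(3.160000) = 1.883772
step 1: c = 2.021875, f(c) = 0.276338 > 0 → new bracket [0.636000, 2.021875]
step 2: c = 1.872870, f(c) = 0.047799 > 0 → new bracket [0.636000, 1.872870]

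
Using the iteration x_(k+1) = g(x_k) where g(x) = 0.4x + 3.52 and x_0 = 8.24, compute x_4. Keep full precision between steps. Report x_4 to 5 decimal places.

5.92742

x_1 = g(8.240000) = 6.816000
x_2 = g(6.816000) = 6.246400
x_3 = g(6.246400) = 6.018560
x_4 = g(6.018560) = 5.927424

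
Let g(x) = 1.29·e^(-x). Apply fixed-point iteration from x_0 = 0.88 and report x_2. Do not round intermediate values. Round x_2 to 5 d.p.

0.75546

x_1 = g(0.880000) = 0.535070
x_2 = g(0.535070) = 0.755461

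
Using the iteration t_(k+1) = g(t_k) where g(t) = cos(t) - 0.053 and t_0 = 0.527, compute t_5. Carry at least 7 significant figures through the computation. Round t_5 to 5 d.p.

t_1 = g(0.527000) = 0.811320
t_2 = g(0.811320) = 0.635542
t_3 = g(0.635542) = 0.751750
t_4 = g(0.751750) = 0.677495
t_5 = g(0.677495) = 0.726146

0.72615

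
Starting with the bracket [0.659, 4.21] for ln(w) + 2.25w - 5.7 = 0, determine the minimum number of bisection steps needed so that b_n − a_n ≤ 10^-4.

Initial width b − a = 4.21 − 0.659 = 3.551000.
After n steps the width is (b−a)/2^n; need (b−a)/2^n ≤ 10^-4.
So n ≥ log₂(3.551000/10^-4) = log₂(35510.0000) ≈ 15.1159.
Hence n = 16.

16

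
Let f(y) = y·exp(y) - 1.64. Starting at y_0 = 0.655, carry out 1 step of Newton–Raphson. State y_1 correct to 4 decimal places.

0.7740

f'(y) = (y + 1)·exp(y)
y_0 = 0.655000: f = -0.379032, f' = 3.186111 → y_1 = 0.655000 - (-0.379032)/(3.186111) = 0.773964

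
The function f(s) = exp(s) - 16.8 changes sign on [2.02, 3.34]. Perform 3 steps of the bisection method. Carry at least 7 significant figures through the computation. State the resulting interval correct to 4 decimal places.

f(2.020000) = -9.261675, f(3.340000) = 11.419127 (opposite signs)
step 1: m = 2.680000, f(m) = -2.214907 < 0 → root in [2.680000, 3.340000]
step 2: m = 3.010000, f(m) = 3.487400 > 0 → root in [2.680000, 3.010000]
step 3: m = 2.845000, f(m) = 0.401559 > 0 → root in [2.680000, 2.845000]

[2.6800, 2.8450]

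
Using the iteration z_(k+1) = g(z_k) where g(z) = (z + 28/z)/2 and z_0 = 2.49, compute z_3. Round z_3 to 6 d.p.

z_1 = g(2.490000) = 6.867490
z_2 = g(6.867490) = 5.472336
z_3 = g(5.472336) = 5.294490

5.294490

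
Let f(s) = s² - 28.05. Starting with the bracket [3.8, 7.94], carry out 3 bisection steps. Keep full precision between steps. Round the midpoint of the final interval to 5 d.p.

f(3.800000) = -13.610000, f(7.940000) = 34.993600 (opposite signs)
step 1: m = 5.870000, f(m) = 6.406900 > 0 → root in [3.800000, 5.870000]
step 2: m = 4.835000, f(m) = -4.672775 < 0 → root in [4.835000, 5.870000]
step 3: m = 5.352500, f(m) = 0.599256 > 0 → root in [4.835000, 5.352500]
Midpoint of [4.835000, 5.352500] = 5.093750

5.09375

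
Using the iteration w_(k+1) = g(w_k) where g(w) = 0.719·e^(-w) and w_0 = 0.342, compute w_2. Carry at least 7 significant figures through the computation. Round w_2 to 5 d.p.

0.43144

w_1 = g(0.342000) = 0.510740
w_2 = g(0.510740) = 0.431437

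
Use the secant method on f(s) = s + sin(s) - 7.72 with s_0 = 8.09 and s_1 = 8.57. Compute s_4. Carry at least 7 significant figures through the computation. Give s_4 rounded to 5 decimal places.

7.10149

f(s_0) = 1.342277, f(s_1) = 1.604425
s_2 = 8.570000 - (1.604425)·(8.570000 - 8.090000)/(1.604425 - (1.342277)) = 5.632260; f(s_2) = -2.693663
s_3 = 5.632260 - (-2.693663)·(5.632260 - 8.570000)/(-2.693663 - (1.604425)) = 7.473377; f(s_3) = 0.681817
s_4 = 7.473377 - (0.681817)·(7.473377 - 5.632260)/(0.681817 - (-2.693663)) = 7.101488; f(s_4) = 0.111474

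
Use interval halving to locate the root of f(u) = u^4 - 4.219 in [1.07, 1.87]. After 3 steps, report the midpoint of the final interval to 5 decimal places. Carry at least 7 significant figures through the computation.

1.42000

f(1.070000) = -2.908204, f(1.870000) = 8.009310 (opposite signs)
step 1: m = 1.470000, f(m) = 0.450489 > 0 → root in [1.070000, 1.470000]
step 2: m = 1.270000, f(m) = -1.617554 < 0 → root in [1.270000, 1.470000]
step 3: m = 1.370000, f(m) = -0.696246 < 0 → root in [1.370000, 1.470000]
Midpoint of [1.370000, 1.470000] = 1.420000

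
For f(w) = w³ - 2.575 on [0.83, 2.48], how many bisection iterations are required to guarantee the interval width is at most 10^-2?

Initial width b − a = 2.48 − 0.83 = 1.650000.
After n steps the width is (b−a)/2^n; need (b−a)/2^n ≤ 10^-2.
So n ≥ log₂(1.650000/10^-2) = log₂(165.0000) ≈ 7.3663.
Hence n = 8.

8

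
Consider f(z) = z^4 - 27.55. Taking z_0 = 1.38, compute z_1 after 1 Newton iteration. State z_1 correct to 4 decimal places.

f'(z) = 4z^3
z_0 = 1.380000: f = -23.923261, f' = 10.512288 → z_1 = 1.380000 - (-23.923261)/(10.512288) = 3.655743

3.6557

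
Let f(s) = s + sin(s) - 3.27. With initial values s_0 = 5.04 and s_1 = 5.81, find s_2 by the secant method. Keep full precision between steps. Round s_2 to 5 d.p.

4.53738

Secant update: s_(k+1) = s_k − f(s_k)·(s_k − s_(k-1))/(f(s_k) − f(s_(k-1))).
f(s_0) = 0.823186, f(s_1) = 2.084276
s_2 = 5.810000 - (2.084276)·(5.810000 - 5.040000)/(2.084276 - (0.823186)) = 4.537377; f(s_2) = 0.282652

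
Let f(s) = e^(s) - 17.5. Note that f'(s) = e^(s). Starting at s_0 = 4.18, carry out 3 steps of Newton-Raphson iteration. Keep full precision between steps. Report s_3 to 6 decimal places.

s_0 = 4.180000: f = 47.865853, f' = 65.365853 → s_1 = 4.180000 - (47.865853)/(65.365853) = 3.447724
s_1 = 3.447724: f = 13.928775, f' = 31.428775 → s_2 = 3.447724 - (13.928775)/(31.428775) = 3.004538
s_2 = 3.004538: f = 2.676901, f' = 20.176901 → s_3 = 3.004538 - (2.676901)/(20.176901) = 2.871867

2.871867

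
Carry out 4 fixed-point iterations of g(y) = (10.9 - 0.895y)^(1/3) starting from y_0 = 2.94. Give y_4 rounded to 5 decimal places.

2.08286

y_1 = g(2.940000) = 2.022146
y_2 = g(2.022146) = 2.087008
y_3 = g(2.087008) = 2.082556
y_4 = g(2.082556) = 2.082862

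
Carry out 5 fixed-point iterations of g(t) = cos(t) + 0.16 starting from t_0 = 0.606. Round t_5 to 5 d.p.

t_1 = g(0.606000) = 0.981933
t_2 = g(0.981933) = 0.715416
t_3 = g(0.715416) = 0.914820
t_4 = g(0.914820) = 0.769933
t_5 = g(0.769933) = 0.877957

0.87796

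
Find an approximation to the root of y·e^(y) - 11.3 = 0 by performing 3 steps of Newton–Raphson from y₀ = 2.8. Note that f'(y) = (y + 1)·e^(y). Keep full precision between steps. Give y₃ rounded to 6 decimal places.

1.830011

Newton update: y ← y − f(y)/f'(y).
y_0 = 2.800000: f = 34.745011, f' = 62.489658 → y_1 = 2.800000 - (34.745011)/(62.489658) = 2.243988
y_1 = 2.243988: f = 9.862746, f' = 30.593611 → y_2 = 2.243988 - (9.862746)/(30.593611) = 1.921609
y_2 = 1.921609: f = 1.828313, f' = 19.960252 → y_3 = 1.921609 - (1.828313)/(19.960252) = 1.830011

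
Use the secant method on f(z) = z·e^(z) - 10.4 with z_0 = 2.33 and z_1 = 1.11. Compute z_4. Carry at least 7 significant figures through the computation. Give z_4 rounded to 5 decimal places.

Secant update: z_(k+1) = z_k − f(z_k)·(z_k − z_(k-1))/(f(z_k) − f(z_(k-1))).
f(z_0) = 13.547604, f(z_1) = -7.031862
z_2 = 1.110000 - (-7.031862)·(1.110000 - 2.330000)/(-7.031862 - (13.547604)) = 1.526866; f(z_2) = -3.370732
z_3 = 1.526866 - (-3.370732)·(1.526866 - 1.110000)/(-3.370732 - (-7.031862)) = 1.910666; f(z_3) = 2.511487
z_4 = 1.910666 - (2.511487)·(1.910666 - 1.526866)/(2.511487 - (-3.370732)) = 1.746797; f(z_4) = -0.380016

1.74680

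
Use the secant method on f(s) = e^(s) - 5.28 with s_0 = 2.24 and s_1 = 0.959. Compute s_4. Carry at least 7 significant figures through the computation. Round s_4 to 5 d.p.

1.65553

Secant update: s_(k+1) = s_k − f(s_k)·(s_k − s_(k-1))/(f(s_k) − f(s_(k-1))).
f(s_0) = 4.113331, f(s_1) = -2.670914
s_2 = 0.959000 - (-2.670914)·(0.959000 - 2.240000)/(-2.670914 - (4.113331)) = 1.463322; f(s_2) = -0.959714
s_3 = 1.463322 - (-0.959714)·(1.463322 - 0.959000)/(-0.959714 - (-2.670914)) = 1.746167; f(s_3) = 0.452586
s_4 = 1.746167 - (0.452586)·(1.746167 - 1.463322)/(0.452586 - (-0.959714)) = 1.655526; f(s_4) = -0.044166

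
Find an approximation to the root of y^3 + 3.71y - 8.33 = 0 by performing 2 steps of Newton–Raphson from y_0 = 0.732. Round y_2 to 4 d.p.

Newton update: y ← y − f(y)/f'(y).
f'(y) = 3y^2 + 3.71
y_0 = 0.732000: f = -5.222057, f' = 5.317472 → y_1 = 0.732000 - (-5.222057)/(5.317472) = 1.714056
y_1 = 1.714056: f = 3.065027, f' = 12.523967 → y_2 = 1.714056 - (3.065027)/(12.523967) = 1.469323

1.4693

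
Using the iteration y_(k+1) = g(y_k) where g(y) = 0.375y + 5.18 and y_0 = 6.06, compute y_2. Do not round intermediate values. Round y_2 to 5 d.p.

y_1 = g(6.060000) = 7.452500
y_2 = g(7.452500) = 7.974687

7.97469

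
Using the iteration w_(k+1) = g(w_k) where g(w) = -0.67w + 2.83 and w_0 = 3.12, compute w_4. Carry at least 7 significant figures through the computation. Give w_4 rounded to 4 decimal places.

1.9818

w_1 = g(3.120000) = 0.739600
w_2 = g(0.739600) = 2.334468
w_3 = g(2.334468) = 1.265906
w_4 = g(1.265906) = 1.981843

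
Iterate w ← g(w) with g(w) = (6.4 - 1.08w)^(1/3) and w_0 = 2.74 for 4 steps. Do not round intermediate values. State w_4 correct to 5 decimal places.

1.66385

w_1 = g(2.740000) = 1.509685
w_2 = g(1.509685) = 1.683290
w_3 = g(1.683290) = 1.660937
w_4 = g(1.660937) = 1.663849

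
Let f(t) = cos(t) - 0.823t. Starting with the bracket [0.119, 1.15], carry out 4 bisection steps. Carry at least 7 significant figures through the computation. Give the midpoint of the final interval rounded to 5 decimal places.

0.79559

f(0.119000) = 0.894991, f(1.150000) = -0.537963 (opposite signs)
step 1: m = 0.634500, f(m) = 0.283175 > 0 → root in [0.634500, 1.150000]
step 2: m = 0.892250, f(m) = -0.106660 < 0 → root in [0.634500, 0.892250]
step 3: m = 0.763375, f(m) = 0.094249 > 0 → root in [0.763375, 0.892250]
step 4: m = 0.827812, f(m) = -0.004801 < 0 → root in [0.763375, 0.827812]
Midpoint of [0.763375, 0.827812] = 0.795594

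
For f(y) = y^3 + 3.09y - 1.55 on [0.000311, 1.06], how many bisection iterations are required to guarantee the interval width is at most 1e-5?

Initial width b − a = 1.06 − 0.000311 = 1.059689.
After n steps the width is (b−a)/2^n; need (b−a)/2^n ≤ 1e-5.
So n ≥ log₂(1.059689/1e-5) = log₂(105968.9000) ≈ 16.6933.
Hence n = 17.

17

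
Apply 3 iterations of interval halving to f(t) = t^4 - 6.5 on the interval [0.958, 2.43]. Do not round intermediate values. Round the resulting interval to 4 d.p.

f(0.958000) = -5.657709, f(2.430000) = 28.367844 (opposite signs)
step 1: m = 1.694000, f(m) = 1.734811 > 0 → root in [0.958000, 1.694000]
step 2: m = 1.326000, f(m) = -3.408466 < 0 → root in [1.326000, 1.694000]
step 3: m = 1.510000, f(m) = -1.301144 < 0 → root in [1.510000, 1.694000]

[1.5100, 1.6940]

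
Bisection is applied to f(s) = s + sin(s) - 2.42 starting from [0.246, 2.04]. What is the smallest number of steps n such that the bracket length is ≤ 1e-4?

15

Initial width b − a = 2.04 − 0.246 = 1.794000.
After n steps the width is (b−a)/2^n; need (b−a)/2^n ≤ 1e-4.
So n ≥ log₂(1.794000/1e-4) = log₂(17940.0000) ≈ 14.1309.
Hence n = 15.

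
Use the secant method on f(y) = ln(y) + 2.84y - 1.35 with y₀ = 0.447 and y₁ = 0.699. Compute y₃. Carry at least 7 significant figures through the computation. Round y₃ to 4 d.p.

f(y_0) = -0.885717, f(y_1) = 0.277055
y_2 = 0.699000 - (0.277055)·(0.699000 - 0.447000)/(0.277055 - (-0.885717)) = 0.638956; f(y_2) = 0.016714
y_3 = 0.638956 - (0.016714)·(0.638956 - 0.699000)/(0.016714 - (0.277055)) = 0.635101; f(y_3) = -0.000285

0.6351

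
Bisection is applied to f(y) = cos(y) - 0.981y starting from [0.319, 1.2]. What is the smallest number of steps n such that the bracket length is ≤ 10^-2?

7

Initial width b − a = 1.2 − 0.319 = 0.881000.
After n steps the width is (b−a)/2^n; need (b−a)/2^n ≤ 10^-2.
So n ≥ log₂(0.881000/10^-2) = log₂(88.1000) ≈ 6.4611.
Hence n = 7.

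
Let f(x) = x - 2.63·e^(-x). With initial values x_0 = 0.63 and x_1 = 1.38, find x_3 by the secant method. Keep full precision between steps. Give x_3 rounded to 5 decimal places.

Secant update: x_(k+1) = x_k − f(x_k)·(x_k − x_(k-1))/(f(x_k) − f(x_(k-1))).
f(x_0) = -0.770716, f(x_1) = 0.718348
x_2 = 1.380000 - (0.718348)·(1.380000 - 0.630000)/(0.718348 - (-0.770716)) = 1.018188; f(x_2) = 0.068104
x_3 = 1.018188 - (0.068104)·(1.018188 - 1.380000)/(0.068104 - (0.718348)) = 0.980294; f(x_3) = -0.006485

0.98029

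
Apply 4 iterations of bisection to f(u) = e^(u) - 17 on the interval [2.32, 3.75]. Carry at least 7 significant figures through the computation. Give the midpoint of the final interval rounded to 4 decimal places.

f(2.320000) = -6.824326, f(3.750000) = 25.521082 (opposite signs)
step 1: m = 3.035000, f(m) = 3.800978 > 0 → root in [2.320000, 3.035000]
step 2: m = 2.677500, f(m) = -2.451324 < 0 → root in [2.677500, 3.035000]
step 3: m = 2.856250, f(m) = 0.396169 > 0 → root in [2.677500, 2.856250]
step 4: m = 2.766875, f(m) = -1.091159 < 0 → root in [2.766875, 2.856250]
Midpoint of [2.766875, 2.856250] = 2.811562

2.8116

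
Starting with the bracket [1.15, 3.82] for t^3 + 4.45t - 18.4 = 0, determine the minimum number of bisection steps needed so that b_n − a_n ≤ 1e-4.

15

Initial width b − a = 3.82 − 1.15 = 2.670000.
After n steps the width is (b−a)/2^n; need (b−a)/2^n ≤ 1e-4.
So n ≥ log₂(2.670000/1e-4) = log₂(26700.0000) ≈ 14.7046.
Hence n = 15.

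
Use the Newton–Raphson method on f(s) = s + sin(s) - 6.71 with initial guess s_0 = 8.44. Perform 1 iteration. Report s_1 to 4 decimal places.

f'(s) = 1 + cos(s)
s_0 = 8.440000: f = 2.563149, f' = 0.446952 → s_1 = 8.440000 - (2.563149)/(0.446952) = 2.705268

2.7053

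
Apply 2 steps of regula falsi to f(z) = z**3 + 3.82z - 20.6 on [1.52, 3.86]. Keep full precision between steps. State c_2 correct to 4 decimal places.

f(1.520000) = -11.281792, f(3.860000) = 51.657656
step 1: c = 1.939441, f(c) = -5.896259 < 0 → new bracket [1.939441, 3.860000]
step 2: c = 2.136198, f(c) = -2.691526 < 0 → new bracket [2.136198, 3.860000]

2.1362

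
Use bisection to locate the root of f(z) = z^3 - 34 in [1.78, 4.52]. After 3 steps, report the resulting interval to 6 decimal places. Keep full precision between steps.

[3.150000, 3.492500]

f(1.780000) = -28.360248, f(4.520000) = 58.345408 (opposite signs)
step 1: m = 3.150000, f(m) = -2.744125 < 0 → root in [3.150000, 4.520000]
step 2: m = 3.835000, f(m) = 22.402208 > 0 → root in [3.150000, 3.835000]
step 3: m = 3.492500, f(m) = 8.599965 > 0 → root in [3.150000, 3.492500]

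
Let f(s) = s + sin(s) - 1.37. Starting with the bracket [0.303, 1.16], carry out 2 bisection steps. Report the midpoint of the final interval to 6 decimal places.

f(0.303000) = -0.768615, f(1.160000) = 0.706803 (opposite signs)
step 1: m = 0.731500, f(m) = 0.029487 > 0 → root in [0.303000, 0.731500]
step 2: m = 0.517250, f(m) = -0.358258 < 0 → root in [0.517250, 0.731500]
Midpoint of [0.517250, 0.731500] = 0.624375

0.624375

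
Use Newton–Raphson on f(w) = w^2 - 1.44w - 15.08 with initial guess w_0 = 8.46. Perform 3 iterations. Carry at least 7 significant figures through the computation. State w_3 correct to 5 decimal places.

f'(w) = 2w - 1.44
w_0 = 8.460000: f = 44.309200, f' = 15.480000 → w_1 = 8.460000 - (44.309200)/(15.480000) = 5.597649
w_1 = 5.597649: f = 8.193056, f' = 9.755297 → w_2 = 5.597649 - (8.193056)/(9.755297) = 4.757791
w_2 = 4.757791: f = 0.705360, f' = 8.075583 → w_3 = 4.757791 - (0.705360)/(8.075583) = 4.670447

4.67045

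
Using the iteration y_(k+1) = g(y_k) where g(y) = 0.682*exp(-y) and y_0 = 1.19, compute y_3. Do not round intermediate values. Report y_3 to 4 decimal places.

0.3918

y_1 = g(1.190000) = 0.207479
y_2 = g(0.207479) = 0.554214
y_3 = g(0.554214) = 0.391825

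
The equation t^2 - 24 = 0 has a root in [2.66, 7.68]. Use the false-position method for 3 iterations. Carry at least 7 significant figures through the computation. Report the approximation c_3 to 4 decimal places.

4.8677

f(2.660000) = -16.924400, f(7.680000) = 34.982400
step 1: c = 4.296789, f(c) = -5.537603 < 0 → new bracket [4.296789, 7.680000]
step 2: c = 4.759150, f(c) = -1.350488 < 0 → new bracket [4.759150, 7.680000]
step 3: c = 4.867718, f(c) = -0.305322 < 0 → new bracket [4.867718, 7.680000]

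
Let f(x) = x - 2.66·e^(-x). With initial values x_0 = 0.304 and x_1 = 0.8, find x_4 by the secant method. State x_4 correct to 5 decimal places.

f(x_0) = -1.658710, f(x_1) = -0.395215
x_2 = 0.800000 - (-0.395215)·(0.800000 - 0.304000)/(-0.395215 - (-1.658710)) = 0.955146; f(x_2) = -0.068304
x_3 = 0.955146 - (-0.068304)·(0.955146 - 0.800000)/(-0.068304 - (-0.395215)) = 0.987562; f(x_3) = -0.003244
x_4 = 0.987562 - (-0.003244)·(0.987562 - 0.955146)/(-0.003244 - (-0.068304)) = 0.989179; f(x_4) = -0.000028

0.98918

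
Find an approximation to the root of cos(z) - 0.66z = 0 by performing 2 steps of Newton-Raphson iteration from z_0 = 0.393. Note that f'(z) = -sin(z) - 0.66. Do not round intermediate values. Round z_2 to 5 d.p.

0.92127

z_0 = 0.393000: f = 0.664384, f' = -1.042961 → z_1 = 0.393000 - (0.664384)/(-1.042961) = 1.030017
z_1 = 1.030017: f = -0.165007, f' = -1.517308 → z_2 = 1.030017 - (-0.165007)/(-1.517308) = 0.921267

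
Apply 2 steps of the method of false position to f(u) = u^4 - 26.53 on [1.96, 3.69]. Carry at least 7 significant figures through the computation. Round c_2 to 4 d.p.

False-position update: c = (a·f(b) − b·f(a))/(f(b) − f(a)); replace the endpoint whose sign matches f(c).
f(1.960000) = -11.772109, f(3.690000) = 158.868179
step 1: c = 2.079349, f(c) = -7.835685 < 0 → new bracket [2.079349, 3.690000]
step 2: c = 2.155055, f(c) = -4.960813 < 0 → new bracket [2.155055, 3.690000]

2.1551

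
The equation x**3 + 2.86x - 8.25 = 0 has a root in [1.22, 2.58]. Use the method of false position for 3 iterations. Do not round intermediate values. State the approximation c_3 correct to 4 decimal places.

1.5412

f(1.220000) = -2.944952, f(2.580000) = 16.302312
step 1: c = 1.428089, f(c) = -1.253171 < 0 → new bracket [1.428089, 2.580000]
step 2: c = 1.510316, f(c) = -0.485384 < 0 → new bracket [1.510316, 2.580000]
step 3: c = 1.541244, f(c) = -0.180922 < 0 → new bracket [1.541244, 2.580000]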